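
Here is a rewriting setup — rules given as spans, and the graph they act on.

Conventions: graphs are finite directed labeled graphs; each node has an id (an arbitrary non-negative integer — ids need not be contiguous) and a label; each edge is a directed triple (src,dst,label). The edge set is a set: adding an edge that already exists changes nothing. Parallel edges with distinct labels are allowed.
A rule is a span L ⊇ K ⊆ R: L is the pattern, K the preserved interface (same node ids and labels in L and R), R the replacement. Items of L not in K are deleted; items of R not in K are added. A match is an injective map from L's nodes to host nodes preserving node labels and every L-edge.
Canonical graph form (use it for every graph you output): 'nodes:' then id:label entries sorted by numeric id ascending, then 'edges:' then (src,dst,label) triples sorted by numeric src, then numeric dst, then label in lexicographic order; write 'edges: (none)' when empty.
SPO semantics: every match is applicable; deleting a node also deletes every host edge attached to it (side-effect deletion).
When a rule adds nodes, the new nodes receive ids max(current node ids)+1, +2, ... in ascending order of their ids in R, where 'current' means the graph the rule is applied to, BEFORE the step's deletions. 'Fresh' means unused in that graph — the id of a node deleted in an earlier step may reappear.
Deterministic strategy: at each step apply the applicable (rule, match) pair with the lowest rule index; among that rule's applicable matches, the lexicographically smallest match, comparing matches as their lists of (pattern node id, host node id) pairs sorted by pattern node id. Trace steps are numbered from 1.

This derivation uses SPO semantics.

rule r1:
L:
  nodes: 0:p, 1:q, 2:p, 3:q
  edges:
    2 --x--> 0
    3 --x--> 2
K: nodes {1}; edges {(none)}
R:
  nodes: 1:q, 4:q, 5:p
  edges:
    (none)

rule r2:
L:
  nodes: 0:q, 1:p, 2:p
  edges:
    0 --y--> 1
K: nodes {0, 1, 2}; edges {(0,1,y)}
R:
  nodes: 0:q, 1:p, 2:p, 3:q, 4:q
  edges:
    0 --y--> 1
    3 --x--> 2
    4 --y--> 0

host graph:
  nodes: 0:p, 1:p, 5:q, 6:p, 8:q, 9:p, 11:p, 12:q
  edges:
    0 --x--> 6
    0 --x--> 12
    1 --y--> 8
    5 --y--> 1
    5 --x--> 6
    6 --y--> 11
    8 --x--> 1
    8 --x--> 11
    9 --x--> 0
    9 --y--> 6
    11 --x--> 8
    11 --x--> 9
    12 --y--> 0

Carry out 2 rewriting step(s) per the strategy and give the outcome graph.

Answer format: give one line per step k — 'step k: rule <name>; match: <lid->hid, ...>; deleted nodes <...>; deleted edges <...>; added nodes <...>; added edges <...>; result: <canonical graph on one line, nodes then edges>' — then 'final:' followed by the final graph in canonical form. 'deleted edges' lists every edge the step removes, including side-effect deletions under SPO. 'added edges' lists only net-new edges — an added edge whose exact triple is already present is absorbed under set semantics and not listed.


step 1: rule r1; match: 0->9, 1->5, 2->11, 3->8; deleted nodes 8, 9, 11; deleted edges (1,8,y); (6,11,y); (8,1,x); (8,11,x); (9,0,x); (9,6,y); (11,8,x); (11,9,x); added nodes 13, 14; added edges (none); result: nodes: 0:p, 1:p, 5:q, 6:p, 12:q, 13:q, 14:p edges: (0,6,x); (0,12,x); (5,1,y); (5,6,x); (12,0,y)
step 2: rule r2; match: 0->5, 1->1, 2->0; deleted nodes (none); deleted edges (none); added nodes 15, 16; added edges (15,0,x); (16,5,y); result: nodes: 0:p, 1:p, 5:q, 6:p, 12:q, 13:q, 14:p, 15:q, 16:q edges: (0,6,x); (0,12,x); (5,1,y); (5,6,x); (12,0,y); (15,0,x); (16,5,y)
final:
nodes: 0:p, 1:p, 5:q, 6:p, 12:q, 13:q, 14:p, 15:q, 16:q
edges: (0,6,x); (0,12,x); (5,1,y); (5,6,x); (12,0,y); (15,0,x); (16,5,y)


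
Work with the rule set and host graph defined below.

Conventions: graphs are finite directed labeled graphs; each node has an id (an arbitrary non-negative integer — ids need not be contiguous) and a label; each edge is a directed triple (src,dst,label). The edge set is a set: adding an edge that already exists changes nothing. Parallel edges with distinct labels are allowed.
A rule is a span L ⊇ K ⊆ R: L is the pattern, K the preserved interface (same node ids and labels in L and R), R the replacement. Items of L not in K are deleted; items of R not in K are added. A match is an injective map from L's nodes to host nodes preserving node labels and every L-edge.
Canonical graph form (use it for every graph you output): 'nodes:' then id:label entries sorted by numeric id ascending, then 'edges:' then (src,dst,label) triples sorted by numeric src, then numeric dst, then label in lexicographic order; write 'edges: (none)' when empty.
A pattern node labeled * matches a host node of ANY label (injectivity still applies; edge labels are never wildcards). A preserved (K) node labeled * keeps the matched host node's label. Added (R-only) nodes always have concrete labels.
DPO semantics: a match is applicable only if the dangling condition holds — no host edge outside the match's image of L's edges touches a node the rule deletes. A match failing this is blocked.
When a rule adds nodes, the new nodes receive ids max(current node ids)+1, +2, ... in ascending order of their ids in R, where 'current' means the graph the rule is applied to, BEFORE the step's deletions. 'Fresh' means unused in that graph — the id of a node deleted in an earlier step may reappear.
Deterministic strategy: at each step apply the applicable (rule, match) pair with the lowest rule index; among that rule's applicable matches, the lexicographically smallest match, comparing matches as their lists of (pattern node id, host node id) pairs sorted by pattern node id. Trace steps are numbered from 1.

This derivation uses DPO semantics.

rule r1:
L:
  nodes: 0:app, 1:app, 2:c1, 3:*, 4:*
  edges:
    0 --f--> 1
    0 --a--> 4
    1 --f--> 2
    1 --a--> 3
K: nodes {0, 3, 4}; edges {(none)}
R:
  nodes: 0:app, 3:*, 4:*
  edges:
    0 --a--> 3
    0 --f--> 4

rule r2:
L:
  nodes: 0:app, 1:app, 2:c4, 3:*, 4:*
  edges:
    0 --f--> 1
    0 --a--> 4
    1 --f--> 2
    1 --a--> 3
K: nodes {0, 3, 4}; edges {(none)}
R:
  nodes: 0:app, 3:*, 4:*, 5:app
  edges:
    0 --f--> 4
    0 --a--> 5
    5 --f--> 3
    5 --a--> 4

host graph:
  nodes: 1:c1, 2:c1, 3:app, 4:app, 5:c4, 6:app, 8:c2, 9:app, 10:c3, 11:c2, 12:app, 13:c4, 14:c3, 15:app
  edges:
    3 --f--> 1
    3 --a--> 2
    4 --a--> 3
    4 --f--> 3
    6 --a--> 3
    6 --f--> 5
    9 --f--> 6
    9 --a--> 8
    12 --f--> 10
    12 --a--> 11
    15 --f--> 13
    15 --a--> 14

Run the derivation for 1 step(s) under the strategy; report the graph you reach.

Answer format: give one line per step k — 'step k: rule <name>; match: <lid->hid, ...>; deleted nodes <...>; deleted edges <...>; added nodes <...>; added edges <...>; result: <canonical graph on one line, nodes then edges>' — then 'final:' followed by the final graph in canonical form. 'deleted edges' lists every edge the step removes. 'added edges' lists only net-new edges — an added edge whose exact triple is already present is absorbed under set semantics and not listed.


step 1: rule r2; match: 0->9, 1->6, 2->5, 3->3, 4->8; deleted nodes 5, 6; deleted edges (6,3,a); (6,5,f); (9,6,f); (9,8,a); added nodes 16; added edges (9,8,f); (9,16,a); (16,3,f); (16,8,a); result: nodes: 1:c1, 2:c1, 3:app, 4:app, 8:c2, 9:app, 10:c3, 11:c2, 12:app, 13:c4, 14:c3, 15:app, 16:app edges: (3,1,f); (3,2,a); (4,3,a); (4,3,f); (9,8,f); (9,16,a); (12,10,f); (12,11,a); (15,13,f); (15,14,a); (16,3,f); (16,8,a)
final:
nodes: 1:c1, 2:c1, 3:app, 4:app, 8:c2, 9:app, 10:c3, 11:c2, 12:app, 13:c4, 14:c3, 15:app, 16:app
edges: (3,1,f); (3,2,a); (4,3,a); (4,3,f); (9,8,f); (9,16,a); (12,10,f); (12,11,a); (15,13,f); (15,14,a); (16,3,f); (16,8,a)


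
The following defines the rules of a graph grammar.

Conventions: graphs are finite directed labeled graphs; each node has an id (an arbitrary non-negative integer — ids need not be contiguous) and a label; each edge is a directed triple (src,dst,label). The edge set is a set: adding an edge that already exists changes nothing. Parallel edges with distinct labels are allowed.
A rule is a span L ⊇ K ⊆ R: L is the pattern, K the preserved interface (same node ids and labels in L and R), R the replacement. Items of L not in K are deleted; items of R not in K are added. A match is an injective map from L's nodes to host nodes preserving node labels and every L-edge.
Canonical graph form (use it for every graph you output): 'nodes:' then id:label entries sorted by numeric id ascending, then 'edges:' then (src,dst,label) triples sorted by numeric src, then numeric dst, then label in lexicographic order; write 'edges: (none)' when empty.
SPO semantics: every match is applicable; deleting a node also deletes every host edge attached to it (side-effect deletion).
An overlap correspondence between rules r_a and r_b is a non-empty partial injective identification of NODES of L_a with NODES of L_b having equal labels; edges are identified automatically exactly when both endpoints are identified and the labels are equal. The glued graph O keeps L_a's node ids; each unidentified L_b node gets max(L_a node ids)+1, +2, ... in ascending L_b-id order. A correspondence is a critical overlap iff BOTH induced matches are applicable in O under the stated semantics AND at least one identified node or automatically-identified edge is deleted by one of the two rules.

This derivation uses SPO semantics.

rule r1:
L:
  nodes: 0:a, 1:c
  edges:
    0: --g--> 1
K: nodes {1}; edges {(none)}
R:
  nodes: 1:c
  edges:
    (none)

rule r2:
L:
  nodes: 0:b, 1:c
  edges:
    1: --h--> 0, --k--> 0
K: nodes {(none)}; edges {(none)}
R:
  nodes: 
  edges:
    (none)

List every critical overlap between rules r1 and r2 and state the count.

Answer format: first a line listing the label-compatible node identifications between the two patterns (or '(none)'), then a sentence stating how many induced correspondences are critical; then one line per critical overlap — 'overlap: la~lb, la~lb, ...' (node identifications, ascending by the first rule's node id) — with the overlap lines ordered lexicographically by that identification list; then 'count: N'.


label-compatible node identifications between L(r1) and L(r2): 1~1
1 of the induced correspondences is a critical overlap of r1 and r2.
overlap: 1~1
count: 1


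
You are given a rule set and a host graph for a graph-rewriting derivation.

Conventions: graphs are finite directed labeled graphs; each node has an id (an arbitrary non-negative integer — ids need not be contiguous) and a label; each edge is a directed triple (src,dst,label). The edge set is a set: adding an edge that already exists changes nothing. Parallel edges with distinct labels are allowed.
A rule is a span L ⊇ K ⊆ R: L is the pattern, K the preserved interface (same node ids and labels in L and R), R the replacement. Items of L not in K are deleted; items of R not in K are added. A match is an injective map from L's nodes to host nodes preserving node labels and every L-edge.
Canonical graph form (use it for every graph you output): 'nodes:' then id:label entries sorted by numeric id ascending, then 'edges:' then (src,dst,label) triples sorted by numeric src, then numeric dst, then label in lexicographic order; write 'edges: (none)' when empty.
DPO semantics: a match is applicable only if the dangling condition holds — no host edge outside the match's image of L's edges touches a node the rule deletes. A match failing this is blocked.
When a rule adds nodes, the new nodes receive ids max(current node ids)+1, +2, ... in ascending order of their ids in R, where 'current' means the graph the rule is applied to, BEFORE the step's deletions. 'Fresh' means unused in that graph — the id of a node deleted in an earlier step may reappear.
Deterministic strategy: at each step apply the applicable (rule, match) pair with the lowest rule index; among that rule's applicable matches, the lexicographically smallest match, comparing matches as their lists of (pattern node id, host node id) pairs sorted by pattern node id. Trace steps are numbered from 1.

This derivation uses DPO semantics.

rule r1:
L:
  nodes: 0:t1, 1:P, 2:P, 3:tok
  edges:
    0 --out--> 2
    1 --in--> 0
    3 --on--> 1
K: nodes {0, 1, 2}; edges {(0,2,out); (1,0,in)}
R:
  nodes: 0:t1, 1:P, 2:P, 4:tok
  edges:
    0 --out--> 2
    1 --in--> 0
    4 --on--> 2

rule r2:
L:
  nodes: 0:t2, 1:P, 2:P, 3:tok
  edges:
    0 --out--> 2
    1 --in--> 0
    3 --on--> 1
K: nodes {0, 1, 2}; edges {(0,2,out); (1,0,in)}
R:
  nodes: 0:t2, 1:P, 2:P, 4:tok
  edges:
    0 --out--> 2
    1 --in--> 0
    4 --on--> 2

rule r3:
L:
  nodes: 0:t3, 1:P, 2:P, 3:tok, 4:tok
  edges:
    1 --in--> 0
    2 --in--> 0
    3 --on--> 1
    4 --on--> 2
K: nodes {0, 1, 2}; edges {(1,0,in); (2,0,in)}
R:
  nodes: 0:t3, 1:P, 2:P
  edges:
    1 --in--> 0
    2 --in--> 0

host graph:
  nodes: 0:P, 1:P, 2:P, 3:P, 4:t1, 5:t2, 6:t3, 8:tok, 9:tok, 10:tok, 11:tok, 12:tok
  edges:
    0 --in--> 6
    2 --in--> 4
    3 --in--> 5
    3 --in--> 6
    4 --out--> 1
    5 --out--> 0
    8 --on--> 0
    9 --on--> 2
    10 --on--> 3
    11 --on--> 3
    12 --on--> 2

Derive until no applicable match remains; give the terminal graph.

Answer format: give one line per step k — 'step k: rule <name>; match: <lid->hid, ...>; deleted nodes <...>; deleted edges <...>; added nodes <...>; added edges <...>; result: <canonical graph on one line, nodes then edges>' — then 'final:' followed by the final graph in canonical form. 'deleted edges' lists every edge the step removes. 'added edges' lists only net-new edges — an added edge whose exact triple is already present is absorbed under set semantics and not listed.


step 1: rule r1; match: 0->4, 1->2, 2->1, 3->9; deleted nodes 9; deleted edges (9,2,on); added nodes 13; added edges (13,1,on); result: nodes: 0:P, 1:P, 2:P, 3:P, 4:t1, 5:t2, 6:t3, 8:tok, 10:tok, 11:tok, 12:tok, 13:tok edges: (0,6,in); (2,4,in); (3,5,in); (3,6,in); (4,1,out); (5,0,out); (8,0,on); (10,3,on); (11,3,on); (12,2,on); (13,1,on)
step 2: rule r1; match: 0->4, 1->2, 2->1, 3->12; deleted nodes 12; deleted edges (12,2,on); added nodes 14; added edges (14,1,on); result: nodes: 0:P, 1:P, 2:P, 3:P, 4:t1, 5:t2, 6:t3, 8:tok, 10:tok, 11:tok, 13:tok, 14:tok edges: (0,6,in); (2,4,in); (3,5,in); (3,6,in); (4,1,out); (5,0,out); (8,0,on); (10,3,on); (11,3,on); (13,1,on); (14,1,on)
step 3: rule r2; match: 0->5, 1->3, 2->0, 3->10; deleted nodes 10; deleted edges (10,3,on); added nodes 15; added edges (15,0,on); result: nodes: 0:P, 1:P, 2:P, 3:P, 4:t1, 5:t2, 6:t3, 8:tok, 11:tok, 13:tok, 14:tok, 15:tok edges: (0,6,in); (2,4,in); (3,5,in); (3,6,in); (4,1,out); (5,0,out); (8,0,on); (11,3,on); (13,1,on); (14,1,on); (15,0,on)
step 4: rule r2; match: 0->5, 1->3, 2->0, 3->11; deleted nodes 11; deleted edges (11,3,on); added nodes 16; added edges (16,0,on); result: nodes: 0:P, 1:P, 2:P, 3:P, 4:t1, 5:t2, 6:t3, 8:tok, 13:tok, 14:tok, 15:tok, 16:tok edges: (0,6,in); (2,4,in); (3,5,in); (3,6,in); (4,1,out); (5,0,out); (8,0,on); (13,1,on); (14,1,on); (15,0,on); (16,0,on)
final:
nodes: 0:P, 1:P, 2:P, 3:P, 4:t1, 5:t2, 6:t3, 8:tok, 13:tok, 14:tok, 15:tok, 16:tok
edges: (0,6,in); (2,4,in); (3,5,in); (3,6,in); (4,1,out); (5,0,out); (8,0,on); (13,1,on); (14,1,on); (15,0,on); (16,0,on)


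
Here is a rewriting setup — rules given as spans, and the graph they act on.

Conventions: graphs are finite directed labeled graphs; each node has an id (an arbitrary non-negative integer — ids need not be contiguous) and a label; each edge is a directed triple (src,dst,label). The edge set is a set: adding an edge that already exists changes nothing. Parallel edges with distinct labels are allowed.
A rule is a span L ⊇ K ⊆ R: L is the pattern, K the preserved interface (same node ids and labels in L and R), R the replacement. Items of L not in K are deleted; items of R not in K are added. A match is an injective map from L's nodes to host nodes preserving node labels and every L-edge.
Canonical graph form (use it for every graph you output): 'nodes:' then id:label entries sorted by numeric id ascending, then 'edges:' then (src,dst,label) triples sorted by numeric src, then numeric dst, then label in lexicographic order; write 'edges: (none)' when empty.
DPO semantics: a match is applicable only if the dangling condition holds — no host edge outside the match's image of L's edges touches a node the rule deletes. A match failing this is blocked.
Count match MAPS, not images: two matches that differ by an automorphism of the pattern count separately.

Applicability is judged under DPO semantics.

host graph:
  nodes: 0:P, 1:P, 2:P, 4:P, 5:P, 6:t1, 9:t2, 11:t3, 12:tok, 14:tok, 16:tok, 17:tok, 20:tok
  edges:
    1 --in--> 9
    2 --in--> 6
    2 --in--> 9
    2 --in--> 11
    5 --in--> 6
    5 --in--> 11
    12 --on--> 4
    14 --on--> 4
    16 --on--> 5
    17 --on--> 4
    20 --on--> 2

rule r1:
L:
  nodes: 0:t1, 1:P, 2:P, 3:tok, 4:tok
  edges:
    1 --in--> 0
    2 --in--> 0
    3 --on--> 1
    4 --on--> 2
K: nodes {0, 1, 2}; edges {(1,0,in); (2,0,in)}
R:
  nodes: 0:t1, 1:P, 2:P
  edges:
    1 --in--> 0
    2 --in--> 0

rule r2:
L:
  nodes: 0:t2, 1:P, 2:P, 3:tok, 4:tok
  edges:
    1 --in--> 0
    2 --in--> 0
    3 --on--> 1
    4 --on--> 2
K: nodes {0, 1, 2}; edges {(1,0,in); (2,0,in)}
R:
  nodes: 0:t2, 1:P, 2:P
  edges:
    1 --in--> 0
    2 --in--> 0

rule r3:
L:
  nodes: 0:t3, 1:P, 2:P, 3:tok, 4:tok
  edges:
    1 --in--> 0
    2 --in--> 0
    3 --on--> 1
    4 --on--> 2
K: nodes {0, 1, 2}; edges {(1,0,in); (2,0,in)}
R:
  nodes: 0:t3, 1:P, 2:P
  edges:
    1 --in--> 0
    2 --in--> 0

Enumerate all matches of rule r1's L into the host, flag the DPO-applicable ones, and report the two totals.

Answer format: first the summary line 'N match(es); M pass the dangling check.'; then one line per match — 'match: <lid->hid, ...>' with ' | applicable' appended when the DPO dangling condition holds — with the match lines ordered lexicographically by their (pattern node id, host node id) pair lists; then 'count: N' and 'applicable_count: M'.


2 match(es); 2 pass the dangling check.
match: 0->6, 1->2, 2->5, 3->20, 4->16 | applicable
match: 0->6, 1->5, 2->2, 3->16, 4->20 | applicable
count: 2
applicable_count: 2


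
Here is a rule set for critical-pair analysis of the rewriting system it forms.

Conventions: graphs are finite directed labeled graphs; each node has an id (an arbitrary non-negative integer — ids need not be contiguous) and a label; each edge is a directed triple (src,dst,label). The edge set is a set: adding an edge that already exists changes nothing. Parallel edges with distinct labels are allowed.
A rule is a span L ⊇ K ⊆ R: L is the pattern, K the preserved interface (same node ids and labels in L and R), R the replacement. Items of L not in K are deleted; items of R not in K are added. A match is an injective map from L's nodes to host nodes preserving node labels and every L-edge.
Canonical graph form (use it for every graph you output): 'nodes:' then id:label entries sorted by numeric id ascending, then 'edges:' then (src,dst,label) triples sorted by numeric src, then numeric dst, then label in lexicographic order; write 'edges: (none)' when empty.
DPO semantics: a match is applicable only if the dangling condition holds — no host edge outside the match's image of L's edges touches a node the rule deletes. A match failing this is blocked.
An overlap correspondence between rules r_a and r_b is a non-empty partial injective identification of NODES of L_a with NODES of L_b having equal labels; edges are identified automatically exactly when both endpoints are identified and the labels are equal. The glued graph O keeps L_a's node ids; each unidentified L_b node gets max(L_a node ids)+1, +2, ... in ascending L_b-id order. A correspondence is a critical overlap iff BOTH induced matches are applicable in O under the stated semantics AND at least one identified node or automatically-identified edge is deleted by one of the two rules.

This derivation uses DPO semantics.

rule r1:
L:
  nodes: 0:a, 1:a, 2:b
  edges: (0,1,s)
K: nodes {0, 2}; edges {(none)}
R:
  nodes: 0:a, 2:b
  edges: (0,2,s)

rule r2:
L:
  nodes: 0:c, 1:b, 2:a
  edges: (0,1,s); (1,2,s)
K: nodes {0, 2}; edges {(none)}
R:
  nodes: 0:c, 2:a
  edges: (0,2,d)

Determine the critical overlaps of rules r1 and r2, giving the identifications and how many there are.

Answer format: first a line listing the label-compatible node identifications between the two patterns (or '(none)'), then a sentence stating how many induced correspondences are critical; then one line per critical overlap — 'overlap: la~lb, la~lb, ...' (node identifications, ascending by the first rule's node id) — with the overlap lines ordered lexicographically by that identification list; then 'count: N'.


label-compatible node identifications between L(r1) and L(r2): 0~2, 1~2, 2~1
2 of the induced correspondences are critical overlaps of r1 and r2.
overlap: 0~2, 2~1
overlap: 2~1
count: 2


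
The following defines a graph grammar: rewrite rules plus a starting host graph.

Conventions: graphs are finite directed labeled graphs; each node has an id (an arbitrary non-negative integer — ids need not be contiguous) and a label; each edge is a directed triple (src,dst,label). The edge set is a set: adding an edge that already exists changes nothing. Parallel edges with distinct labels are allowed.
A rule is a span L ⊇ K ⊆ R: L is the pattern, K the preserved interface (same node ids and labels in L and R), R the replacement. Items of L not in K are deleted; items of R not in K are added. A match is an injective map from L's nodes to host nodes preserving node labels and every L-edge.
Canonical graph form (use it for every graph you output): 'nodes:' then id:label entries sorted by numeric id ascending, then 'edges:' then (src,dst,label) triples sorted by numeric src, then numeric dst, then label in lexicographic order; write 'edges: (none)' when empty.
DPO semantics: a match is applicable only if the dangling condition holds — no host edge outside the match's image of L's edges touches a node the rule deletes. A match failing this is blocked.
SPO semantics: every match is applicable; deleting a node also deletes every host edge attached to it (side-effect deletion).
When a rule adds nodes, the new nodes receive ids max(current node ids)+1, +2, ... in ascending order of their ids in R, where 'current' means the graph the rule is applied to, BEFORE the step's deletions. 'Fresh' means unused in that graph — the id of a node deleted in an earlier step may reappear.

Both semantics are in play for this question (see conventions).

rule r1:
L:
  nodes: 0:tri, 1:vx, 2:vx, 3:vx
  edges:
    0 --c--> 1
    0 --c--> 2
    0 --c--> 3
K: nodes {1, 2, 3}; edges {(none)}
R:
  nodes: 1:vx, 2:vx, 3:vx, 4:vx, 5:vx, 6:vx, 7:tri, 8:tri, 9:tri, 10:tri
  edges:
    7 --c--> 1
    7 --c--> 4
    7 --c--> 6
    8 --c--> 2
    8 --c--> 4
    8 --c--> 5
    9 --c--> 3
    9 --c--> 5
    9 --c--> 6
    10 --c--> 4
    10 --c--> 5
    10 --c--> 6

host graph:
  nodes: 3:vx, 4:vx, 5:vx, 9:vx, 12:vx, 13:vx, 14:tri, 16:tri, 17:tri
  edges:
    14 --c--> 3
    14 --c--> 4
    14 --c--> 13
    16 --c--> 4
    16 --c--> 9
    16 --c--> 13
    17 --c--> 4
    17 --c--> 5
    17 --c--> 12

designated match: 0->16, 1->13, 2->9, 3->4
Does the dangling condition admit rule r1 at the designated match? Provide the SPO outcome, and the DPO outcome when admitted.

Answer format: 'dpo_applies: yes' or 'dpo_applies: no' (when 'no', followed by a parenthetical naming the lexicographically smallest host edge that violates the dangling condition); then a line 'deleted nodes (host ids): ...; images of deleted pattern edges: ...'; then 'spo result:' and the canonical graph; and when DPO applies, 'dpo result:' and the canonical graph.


dpo_applies: yes
deleted nodes (host ids): 16; images of deleted pattern edges: (16,4,c); (16,9,c); (16,13,c)
spo result:
nodes: 3:vx, 4:vx, 5:vx, 9:vx, 12:vx, 13:vx, 14:tri, 17:tri, 18:vx, 19:vx, 20:vx, 21:tri, 22:tri, 23:tri, 24:tri
edges: (14,3,c); (14,4,c); (14,13,c); (17,4,c); (17,5,c); (17,12,c); (21,13,c); (21,18,c); (21,20,c); (22,9,c); (22,18,c); (22,19,c); (23,4,c); (23,19,c); (23,20,c); (24,18,c); (24,19,c); (24,20,c)
dpo result:
nodes: 3:vx, 4:vx, 5:vx, 9:vx, 12:vx, 13:vx, 14:tri, 17:tri, 18:vx, 19:vx, 20:vx, 21:tri, 22:tri, 23:tri, 24:tri
edges: (14,3,c); (14,4,c); (14,13,c); (17,4,c); (17,5,c); (17,12,c); (21,13,c); (21,18,c); (21,20,c); (22,9,c); (22,18,c); (22,19,c); (23,4,c); (23,19,c); (23,20,c); (24,18,c); (24,19,c); (24,20,c)


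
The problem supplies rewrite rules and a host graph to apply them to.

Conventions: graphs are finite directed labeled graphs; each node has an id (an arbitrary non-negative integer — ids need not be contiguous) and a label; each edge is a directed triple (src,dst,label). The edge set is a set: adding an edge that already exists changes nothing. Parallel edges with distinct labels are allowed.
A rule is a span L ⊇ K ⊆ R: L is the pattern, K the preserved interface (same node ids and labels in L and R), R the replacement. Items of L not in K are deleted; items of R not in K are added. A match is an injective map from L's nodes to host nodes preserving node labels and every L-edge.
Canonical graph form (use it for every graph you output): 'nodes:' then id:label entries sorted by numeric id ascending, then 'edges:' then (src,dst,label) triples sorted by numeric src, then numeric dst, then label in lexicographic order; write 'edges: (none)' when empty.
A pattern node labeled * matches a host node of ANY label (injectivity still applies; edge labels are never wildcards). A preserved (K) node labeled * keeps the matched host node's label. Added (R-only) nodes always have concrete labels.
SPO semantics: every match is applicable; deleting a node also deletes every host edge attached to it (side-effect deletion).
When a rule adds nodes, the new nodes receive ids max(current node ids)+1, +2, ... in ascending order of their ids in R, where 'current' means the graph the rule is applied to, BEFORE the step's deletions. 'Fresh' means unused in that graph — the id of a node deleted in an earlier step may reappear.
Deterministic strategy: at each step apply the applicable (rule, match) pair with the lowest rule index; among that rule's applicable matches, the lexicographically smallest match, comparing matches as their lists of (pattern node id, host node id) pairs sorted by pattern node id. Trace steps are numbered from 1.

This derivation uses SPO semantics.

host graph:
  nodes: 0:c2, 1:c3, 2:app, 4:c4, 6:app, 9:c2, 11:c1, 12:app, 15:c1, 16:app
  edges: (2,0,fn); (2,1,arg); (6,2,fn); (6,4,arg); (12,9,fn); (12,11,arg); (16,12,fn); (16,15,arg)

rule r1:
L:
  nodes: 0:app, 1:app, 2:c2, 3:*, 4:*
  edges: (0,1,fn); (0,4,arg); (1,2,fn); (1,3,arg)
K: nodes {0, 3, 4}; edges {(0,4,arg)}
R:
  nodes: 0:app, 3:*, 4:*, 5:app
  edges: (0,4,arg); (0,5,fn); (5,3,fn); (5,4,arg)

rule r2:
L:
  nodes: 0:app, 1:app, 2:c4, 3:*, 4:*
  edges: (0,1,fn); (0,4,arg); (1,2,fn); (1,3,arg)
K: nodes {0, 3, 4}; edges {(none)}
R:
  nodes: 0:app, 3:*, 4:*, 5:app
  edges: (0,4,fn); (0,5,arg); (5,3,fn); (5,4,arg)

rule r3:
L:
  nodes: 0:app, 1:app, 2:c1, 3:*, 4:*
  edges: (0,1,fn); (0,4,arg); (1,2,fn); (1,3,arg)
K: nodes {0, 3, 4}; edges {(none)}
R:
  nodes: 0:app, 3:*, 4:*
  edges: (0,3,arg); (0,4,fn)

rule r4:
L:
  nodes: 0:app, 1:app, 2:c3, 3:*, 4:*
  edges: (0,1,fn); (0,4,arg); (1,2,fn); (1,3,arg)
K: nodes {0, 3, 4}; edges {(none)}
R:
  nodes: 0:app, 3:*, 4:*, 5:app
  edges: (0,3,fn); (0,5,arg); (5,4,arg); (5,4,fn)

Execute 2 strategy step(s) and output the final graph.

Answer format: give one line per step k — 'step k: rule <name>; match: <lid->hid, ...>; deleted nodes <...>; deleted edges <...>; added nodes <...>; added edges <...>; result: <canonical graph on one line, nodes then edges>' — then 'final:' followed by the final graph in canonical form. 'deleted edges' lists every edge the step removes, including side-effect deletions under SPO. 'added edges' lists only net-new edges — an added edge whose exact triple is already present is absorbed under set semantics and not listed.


step 1: rule r1; match: 0->6, 1->2, 2->0, 3->1, 4->4; deleted nodes 0, 2; deleted edges (2,0,fn); (2,1,arg); (6,2,fn); added nodes 17; added edges (6,17,fn); (17,1,fn); (17,4,arg); result: nodes: 1:c3, 4:c4, 6:app, 9:c2, 11:c1, 12:app, 15:c1, 16:app, 17:app edges: (6,4,arg); (6,17,fn); (12,9,fn); (12,11,arg); (16,12,fn); (16,15,arg); (17,1,fn); (17,4,arg)
step 2: rule r1; match: 0->16, 1->12, 2->9, 3->11, 4->15; deleted nodes 9, 12; deleted edges (12,9,fn); (12,11,arg); (16,12,fn); added nodes 18; added edges (16,18,fn); (18,11,fn); (18,15,arg); result: nodes: 1:c3, 4:c4, 6:app, 11:c1, 15:c1, 16:app, 17:app, 18:app edges: (6,4,arg); (6,17,fn); (16,15,arg); (16,18,fn); (17,1,fn); (17,4,arg); (18,11,fn); (18,15,arg)
final:
nodes: 1:c3, 4:c4, 6:app, 11:c1, 15:c1, 16:app, 17:app, 18:app
edges: (6,4,arg); (6,17,fn); (16,15,arg); (16,18,fn); (17,1,fn); (17,4,arg); (18,11,fn); (18,15,arg)


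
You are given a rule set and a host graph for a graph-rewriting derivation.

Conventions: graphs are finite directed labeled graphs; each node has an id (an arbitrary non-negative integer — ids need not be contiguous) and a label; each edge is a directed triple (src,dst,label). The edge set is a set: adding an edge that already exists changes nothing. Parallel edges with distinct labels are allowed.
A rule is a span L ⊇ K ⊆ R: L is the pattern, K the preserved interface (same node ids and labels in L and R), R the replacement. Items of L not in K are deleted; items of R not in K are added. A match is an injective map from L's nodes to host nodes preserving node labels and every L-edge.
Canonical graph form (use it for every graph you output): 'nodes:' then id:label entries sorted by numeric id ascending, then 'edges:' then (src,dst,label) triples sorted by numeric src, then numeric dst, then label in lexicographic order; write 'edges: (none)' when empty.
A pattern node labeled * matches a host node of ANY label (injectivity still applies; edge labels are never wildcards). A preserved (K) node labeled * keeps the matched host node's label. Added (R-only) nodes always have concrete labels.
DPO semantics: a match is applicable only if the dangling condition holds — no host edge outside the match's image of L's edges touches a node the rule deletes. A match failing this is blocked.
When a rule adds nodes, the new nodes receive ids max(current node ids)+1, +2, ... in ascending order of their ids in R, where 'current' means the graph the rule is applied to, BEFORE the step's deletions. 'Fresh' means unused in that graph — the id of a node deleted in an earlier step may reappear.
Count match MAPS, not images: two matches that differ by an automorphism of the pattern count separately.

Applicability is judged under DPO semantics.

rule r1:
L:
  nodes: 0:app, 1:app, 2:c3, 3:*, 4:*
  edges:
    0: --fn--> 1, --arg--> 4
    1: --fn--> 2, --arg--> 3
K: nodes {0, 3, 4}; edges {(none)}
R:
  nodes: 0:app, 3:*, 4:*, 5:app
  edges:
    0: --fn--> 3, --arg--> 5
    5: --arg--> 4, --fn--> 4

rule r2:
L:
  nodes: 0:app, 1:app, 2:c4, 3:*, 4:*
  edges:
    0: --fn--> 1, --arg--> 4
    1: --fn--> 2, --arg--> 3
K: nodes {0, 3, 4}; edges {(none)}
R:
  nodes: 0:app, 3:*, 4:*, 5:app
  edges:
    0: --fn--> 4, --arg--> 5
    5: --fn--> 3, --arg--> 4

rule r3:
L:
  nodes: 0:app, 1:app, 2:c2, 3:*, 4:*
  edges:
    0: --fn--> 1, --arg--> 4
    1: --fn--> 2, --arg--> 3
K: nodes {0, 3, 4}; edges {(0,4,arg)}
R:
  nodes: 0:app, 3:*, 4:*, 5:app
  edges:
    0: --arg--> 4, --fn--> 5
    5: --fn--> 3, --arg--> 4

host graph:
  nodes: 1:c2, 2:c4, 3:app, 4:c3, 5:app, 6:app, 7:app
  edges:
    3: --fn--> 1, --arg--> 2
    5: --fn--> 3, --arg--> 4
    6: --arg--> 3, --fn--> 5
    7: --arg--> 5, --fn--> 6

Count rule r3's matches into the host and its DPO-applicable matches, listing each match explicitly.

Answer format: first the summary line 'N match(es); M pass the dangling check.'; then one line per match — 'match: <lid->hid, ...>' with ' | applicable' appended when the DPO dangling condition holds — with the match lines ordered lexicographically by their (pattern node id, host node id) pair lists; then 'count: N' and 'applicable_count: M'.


1 match(es); 0 pass the dangling check.
match: 0->5, 1->3, 2->1, 3->2, 4->4
count: 1
applicable_count: 0


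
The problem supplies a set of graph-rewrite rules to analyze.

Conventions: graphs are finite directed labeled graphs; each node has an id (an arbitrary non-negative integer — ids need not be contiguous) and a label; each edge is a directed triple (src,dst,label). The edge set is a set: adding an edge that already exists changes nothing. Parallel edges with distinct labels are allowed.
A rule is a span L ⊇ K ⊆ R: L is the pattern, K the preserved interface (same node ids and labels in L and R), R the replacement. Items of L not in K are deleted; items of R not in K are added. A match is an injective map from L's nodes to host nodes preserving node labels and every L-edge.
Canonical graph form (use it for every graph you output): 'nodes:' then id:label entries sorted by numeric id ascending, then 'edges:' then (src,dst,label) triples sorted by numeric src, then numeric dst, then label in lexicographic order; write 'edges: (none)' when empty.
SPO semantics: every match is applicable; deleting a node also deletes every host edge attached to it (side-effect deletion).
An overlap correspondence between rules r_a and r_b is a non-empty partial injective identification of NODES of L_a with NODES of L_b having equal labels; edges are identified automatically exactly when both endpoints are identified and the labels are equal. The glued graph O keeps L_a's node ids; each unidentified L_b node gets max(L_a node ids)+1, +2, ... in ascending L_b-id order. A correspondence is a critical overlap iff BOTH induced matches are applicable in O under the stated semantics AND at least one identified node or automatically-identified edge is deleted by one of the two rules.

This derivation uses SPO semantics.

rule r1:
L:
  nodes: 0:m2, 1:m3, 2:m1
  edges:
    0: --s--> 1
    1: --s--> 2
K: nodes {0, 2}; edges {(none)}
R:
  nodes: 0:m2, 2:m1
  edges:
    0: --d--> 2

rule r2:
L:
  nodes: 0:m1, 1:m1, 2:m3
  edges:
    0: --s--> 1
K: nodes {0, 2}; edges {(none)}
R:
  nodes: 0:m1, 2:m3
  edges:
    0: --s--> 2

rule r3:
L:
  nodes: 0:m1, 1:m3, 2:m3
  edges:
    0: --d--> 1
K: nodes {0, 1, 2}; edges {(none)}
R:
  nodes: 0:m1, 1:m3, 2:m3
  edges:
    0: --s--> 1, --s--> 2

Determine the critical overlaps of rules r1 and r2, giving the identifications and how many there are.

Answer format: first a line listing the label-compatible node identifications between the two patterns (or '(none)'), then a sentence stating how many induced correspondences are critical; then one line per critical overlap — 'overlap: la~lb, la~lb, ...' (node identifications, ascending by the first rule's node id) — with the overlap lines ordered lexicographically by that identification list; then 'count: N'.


label-compatible node identifications between L(r1) and L(r2): 1~2, 2~0, 2~1
4 of the induced correspondences are critical overlaps of r1 and r2.
overlap: 1~2
overlap: 1~2, 2~0
overlap: 1~2, 2~1
overlap: 2~1
count: 4


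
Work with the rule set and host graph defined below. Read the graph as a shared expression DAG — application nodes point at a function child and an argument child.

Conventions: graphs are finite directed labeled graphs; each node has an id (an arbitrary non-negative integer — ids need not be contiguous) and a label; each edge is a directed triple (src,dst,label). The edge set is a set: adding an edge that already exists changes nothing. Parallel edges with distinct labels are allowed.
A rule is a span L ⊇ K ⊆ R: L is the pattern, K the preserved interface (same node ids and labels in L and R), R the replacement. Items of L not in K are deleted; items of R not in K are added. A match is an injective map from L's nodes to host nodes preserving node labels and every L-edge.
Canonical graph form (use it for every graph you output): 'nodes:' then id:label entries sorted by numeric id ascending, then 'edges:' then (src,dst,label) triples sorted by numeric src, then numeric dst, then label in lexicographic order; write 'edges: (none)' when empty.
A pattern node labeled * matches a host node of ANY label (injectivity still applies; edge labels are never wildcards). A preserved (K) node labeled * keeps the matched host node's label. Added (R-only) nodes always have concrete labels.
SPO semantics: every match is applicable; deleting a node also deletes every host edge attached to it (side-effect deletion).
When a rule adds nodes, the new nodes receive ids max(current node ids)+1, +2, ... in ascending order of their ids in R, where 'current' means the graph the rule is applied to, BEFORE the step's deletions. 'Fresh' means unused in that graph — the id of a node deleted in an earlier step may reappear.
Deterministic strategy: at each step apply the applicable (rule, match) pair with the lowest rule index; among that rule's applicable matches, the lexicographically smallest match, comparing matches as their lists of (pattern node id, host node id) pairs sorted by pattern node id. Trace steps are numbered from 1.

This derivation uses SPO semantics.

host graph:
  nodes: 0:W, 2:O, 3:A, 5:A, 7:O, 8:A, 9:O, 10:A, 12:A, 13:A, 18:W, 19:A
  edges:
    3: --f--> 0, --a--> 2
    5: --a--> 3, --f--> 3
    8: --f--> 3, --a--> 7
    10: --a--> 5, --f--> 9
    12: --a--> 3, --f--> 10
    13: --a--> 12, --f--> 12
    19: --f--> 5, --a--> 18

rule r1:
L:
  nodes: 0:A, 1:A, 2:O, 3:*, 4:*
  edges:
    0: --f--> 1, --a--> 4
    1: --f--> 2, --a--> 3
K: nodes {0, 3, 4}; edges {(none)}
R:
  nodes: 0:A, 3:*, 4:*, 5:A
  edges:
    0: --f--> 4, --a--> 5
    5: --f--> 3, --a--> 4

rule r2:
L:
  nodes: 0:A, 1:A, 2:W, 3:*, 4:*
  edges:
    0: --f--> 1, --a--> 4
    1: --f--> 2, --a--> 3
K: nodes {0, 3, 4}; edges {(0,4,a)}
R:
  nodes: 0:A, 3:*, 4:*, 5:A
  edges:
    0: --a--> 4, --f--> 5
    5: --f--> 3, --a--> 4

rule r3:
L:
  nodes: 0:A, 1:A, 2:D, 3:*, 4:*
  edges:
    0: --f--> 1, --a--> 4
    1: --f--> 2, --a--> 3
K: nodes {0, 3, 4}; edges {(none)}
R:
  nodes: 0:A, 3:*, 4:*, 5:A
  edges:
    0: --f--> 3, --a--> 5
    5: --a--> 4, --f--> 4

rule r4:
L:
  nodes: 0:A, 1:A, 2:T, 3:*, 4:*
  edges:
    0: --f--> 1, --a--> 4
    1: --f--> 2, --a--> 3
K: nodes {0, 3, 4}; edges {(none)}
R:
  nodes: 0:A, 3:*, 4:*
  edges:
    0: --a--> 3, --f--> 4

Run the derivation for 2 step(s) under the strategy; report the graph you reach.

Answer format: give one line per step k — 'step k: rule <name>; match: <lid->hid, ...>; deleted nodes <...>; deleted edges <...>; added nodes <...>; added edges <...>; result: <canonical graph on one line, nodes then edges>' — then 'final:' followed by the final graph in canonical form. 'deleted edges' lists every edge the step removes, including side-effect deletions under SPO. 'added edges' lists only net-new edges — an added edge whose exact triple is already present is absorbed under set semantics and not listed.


step 1: rule r1; match: 0->12, 1->10, 2->9, 3->5, 4->3; deleted nodes 9, 10; deleted edges (10,5,a); (10,9,f); (12,3,a); (12,10,f); added nodes 20; added edges (12,3,f); (12,20,a); (20,3,a); (20,5,f); result: nodes: 0:W, 2:O, 3:A, 5:A, 7:O, 8:A, 12:A, 13:A, 18:W, 19:A, 20:A edges: (3,0,f); (3,2,a); (5,3,a); (5,3,f); (8,3,f); (8,7,a); (12,3,f); (12,20,a); (13,12,a); (13,12,f); (19,5,f); (19,18,a); (20,3,a); (20,5,f)
step 2: rule r2; match: 0->8, 1->3, 2->0, 3->2, 4->7; deleted nodes 0, 3; deleted edges (3,0,f); (3,2,a); (5,3,a); (5,3,f); (8,3,f); (12,3,f); (20,3,a); added nodes 21; added edges (8,21,f); (21,2,f); (21,7,a); result: nodes: 2:O, 5:A, 7:O, 8:A, 12:A, 13:A, 18:W, 19:A, 20:A, 21:A edges: (8,7,a); (8,21,f); (12,20,a); (13,12,a); (13,12,f); (19,5,f); (19,18,a); (20,5,f); (21,2,f); (21,7,a)
final:
nodes: 2:O, 5:A, 7:O, 8:A, 12:A, 13:A, 18:W, 19:A, 20:A, 21:A
edges: (8,7,a); (8,21,f); (12,20,a); (13,12,a); (13,12,f); (19,5,f); (19,18,a); (20,5,f); (21,2,f); (21,7,a)


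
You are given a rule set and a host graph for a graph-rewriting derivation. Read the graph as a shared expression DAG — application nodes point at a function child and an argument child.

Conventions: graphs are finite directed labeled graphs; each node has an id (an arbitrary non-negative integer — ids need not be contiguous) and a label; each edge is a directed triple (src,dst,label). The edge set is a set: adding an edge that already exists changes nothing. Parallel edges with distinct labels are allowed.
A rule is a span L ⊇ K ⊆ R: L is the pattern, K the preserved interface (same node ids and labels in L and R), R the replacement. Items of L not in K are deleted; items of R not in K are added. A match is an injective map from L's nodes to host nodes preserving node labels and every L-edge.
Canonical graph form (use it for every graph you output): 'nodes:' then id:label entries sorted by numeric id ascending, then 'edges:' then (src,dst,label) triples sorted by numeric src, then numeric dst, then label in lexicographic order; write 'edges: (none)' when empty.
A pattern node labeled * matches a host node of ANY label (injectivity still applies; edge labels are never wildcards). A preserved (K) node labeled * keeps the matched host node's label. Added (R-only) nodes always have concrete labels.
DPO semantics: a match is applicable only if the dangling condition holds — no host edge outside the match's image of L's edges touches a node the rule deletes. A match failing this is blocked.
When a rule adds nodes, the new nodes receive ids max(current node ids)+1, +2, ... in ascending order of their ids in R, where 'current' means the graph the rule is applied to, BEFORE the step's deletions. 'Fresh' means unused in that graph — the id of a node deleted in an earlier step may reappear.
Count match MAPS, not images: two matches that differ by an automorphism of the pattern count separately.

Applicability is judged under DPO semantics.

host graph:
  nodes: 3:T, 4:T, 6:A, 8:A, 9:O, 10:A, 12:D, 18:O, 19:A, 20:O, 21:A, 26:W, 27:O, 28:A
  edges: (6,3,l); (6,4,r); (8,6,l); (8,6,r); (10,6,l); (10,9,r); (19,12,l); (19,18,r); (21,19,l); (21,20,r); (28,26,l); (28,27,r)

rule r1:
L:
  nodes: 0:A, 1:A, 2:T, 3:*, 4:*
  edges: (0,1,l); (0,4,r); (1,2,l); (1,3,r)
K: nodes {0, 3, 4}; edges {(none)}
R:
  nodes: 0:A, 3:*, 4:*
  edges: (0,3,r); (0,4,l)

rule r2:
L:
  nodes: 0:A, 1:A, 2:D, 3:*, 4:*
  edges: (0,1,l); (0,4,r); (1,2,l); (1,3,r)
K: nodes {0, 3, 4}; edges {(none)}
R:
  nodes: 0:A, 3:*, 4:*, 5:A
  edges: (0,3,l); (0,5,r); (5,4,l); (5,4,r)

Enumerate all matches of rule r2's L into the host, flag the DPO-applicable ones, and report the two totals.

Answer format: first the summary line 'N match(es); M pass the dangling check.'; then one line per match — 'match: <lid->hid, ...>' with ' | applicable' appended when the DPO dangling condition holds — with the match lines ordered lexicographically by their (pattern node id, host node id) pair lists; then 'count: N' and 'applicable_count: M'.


1 match(es); 1 pass the dangling check.
match: 0->21, 1->19, 2->12, 3->18, 4->20 | applicable
count: 1
applicable_count: 1
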